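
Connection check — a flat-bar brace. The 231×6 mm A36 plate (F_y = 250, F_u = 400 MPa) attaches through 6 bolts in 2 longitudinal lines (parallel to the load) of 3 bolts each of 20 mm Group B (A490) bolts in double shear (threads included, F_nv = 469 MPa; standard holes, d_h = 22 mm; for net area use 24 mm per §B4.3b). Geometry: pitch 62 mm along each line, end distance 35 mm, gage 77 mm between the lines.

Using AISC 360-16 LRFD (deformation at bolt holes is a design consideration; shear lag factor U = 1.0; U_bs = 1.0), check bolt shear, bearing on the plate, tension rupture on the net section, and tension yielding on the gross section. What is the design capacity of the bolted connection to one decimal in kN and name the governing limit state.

Bolt shear: A_b = π(20)²/4 = 314.16 mm². φR_n = 0.75 × 469 × 314.16 × 6 × 2 = 1326.1 kN.
Bearing (6 mm plate, F_u = 400 MPa): end bolts L_c = 35 − 22/2 = 24, R_n = min(1.2×24×6×400, 2.4×20×6×400) = 69.12 kN/bolt; interior L_c = 62 − 22 = 40, R_n = 115.2 kN/bolt. φR_n = 0.75 × (2×69.12 + 4×115.2) = 449.3 kN.
Tension rupture (net): A_n = (231 − 2×24)×6 = 1098 mm² (U = 1.0, A_e = A_n). φR_n = 0.75 × 400 × 1098 = 329.4 kN.
Tension yield (gross): A_g = 231×6 = 1386 mm². φR_n = 0.90 × 250 × 1386 = 311.9 kN.
Governing: min(1326.1, 449.3, 329.4, 311.9) = 311.9 kN → gross-section yield.

311.9 kN (gross-section yield governs)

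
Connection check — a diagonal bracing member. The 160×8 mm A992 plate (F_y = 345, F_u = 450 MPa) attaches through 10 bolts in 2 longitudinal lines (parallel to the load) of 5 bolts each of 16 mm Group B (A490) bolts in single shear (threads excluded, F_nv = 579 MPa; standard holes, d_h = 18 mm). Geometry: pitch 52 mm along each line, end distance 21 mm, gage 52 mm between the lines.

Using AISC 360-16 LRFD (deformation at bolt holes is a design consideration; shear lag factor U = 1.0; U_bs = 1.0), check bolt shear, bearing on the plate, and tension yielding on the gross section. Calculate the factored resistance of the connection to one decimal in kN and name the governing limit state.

397.4 kN (gross-section yield governs)

Bolt shear: A_b = π(16)²/4 = 201.06 mm². φR_n = 0.75 × 579 × 201.06 × 10 × 1 = 873.1 kN.
Bearing (8 mm plate, F_u = 450 MPa): end bolts L_c = 21 − 18/2 = 12, R_n = min(1.2×12×8×450, 2.4×16×8×450) = 51.84 kN/bolt; interior L_c = 52 − 18 = 34, R_n = 138.24 kN/bolt. φR_n = 0.75 × (2×51.84 + 8×138.24) = 907.2 kN.
Tension yield (gross): A_g = 160×8 = 1280 mm². φR_n = 0.90 × 345 × 1280 = 397.4 kN.
Governing: min(873.1, 907.2, 397.4) = 397.4 kN → gross-section yield.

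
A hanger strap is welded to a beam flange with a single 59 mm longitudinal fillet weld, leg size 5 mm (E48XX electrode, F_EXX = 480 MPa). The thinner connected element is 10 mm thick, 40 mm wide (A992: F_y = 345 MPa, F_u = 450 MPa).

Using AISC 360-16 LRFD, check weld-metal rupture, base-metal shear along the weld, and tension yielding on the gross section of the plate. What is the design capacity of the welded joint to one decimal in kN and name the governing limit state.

45.1 kN (weld metal governs)

Weld metal: throat = 0.707×5 = 3.535 mm, L = 59 mm. φR_n = 0.75 × 0.6 × 480 × 3.535 × 59 = 45.1 kN.
Base metal shear (10 mm plate): yield φR_n = 1.0×0.6×345×10×59 = 122.1 kN; rupture φR_n = 0.75×0.6×450×10×59 = 119.5 kN; take 119.5 kN (rupture).
Tension yield (gross): A_g = 40×10 = 400 mm². φR_n = 0.90 × 345 × 400 = 124.2 kN.
Governing: min(45.1, 119.5, 124.2) = 45.1 kN → weld metal.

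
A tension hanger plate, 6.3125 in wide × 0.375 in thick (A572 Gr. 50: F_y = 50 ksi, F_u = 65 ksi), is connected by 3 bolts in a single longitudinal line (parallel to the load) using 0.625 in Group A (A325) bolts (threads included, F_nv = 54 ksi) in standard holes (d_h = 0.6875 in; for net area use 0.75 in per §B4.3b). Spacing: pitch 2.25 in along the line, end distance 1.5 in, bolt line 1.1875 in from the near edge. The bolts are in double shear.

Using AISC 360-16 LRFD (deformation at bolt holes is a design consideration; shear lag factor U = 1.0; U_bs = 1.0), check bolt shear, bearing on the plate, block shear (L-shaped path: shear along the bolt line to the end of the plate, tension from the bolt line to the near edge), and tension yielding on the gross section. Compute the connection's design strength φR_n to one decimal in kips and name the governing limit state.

60.1 kips (block shear governs)

Bolt shear: A_b = π(0.625)²/4 = 0.3068 in². φR_n = 0.75 × 54 × 0.3068 × 3 × 2 = 74.6 kips.
Bearing (0.375 in plate, F_u = 65 ksi): end bolts L_c = 1.5 − 0.6875/2 = 1.15625, R_n = min(1.2×1.15625×0.375×65, 2.4×0.625×0.375×65) = 33.82 kips/bolt; interior L_c = 2.25 − 0.6875 = 1.5625, R_n = 36.563 kips/bolt. φR_n = 0.75 × (1×33.82 + 2×36.563) = 80.2 kips.
Block shear: shear path 1×[1.5+2×2.25] = 1×6 in, A_gv = 2.25, A_nv = 1×(6 − 2.5×0.75)×0.375 = 1.5469 in²; tension to near edge: (1.1875 − 0.5×0.75)×0.375 = 0.30469 in². R_n = min(0.6×65×1.5469, 0.6×50×2.25) + 1.0×65×0.30469 = min(60.329, 67.5) + 19.805 = 80.134 kips. φR_n = 0.75 × 80.134 = 60.1 kips.
Tension yield (gross): A_g = 6.3125×0.375 = 2.3672 in². φR_n = 0.90 × 50 × 2.3672 = 106.5 kips.
Governing: min(74.6, 80.2, 60.1, 106.5) = 60.1 kips → block shear.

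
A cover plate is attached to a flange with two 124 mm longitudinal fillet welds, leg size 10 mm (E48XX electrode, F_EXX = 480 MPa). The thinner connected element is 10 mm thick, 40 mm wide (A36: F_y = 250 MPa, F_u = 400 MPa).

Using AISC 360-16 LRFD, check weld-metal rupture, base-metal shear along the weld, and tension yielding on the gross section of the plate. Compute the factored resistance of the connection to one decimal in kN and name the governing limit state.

Weld metal: throat = 0.707×10 = 7.07 mm, L = 2×124 = 248 mm. φR_n = 0.75 × 0.6 × 480 × 7.07 × 248 = 378.7 kN.
Base metal shear (10 mm plate): yield φR_n = 1.0×0.6×250×10×248 = 372.0 kN; rupture φR_n = 0.75×0.6×400×10×248 = 446.4 kN; take 372.0 kN (yield).
Tension yield (gross): A_g = 40×10 = 400 mm². φR_n = 0.90 × 250 × 400 = 90.0 kN.
Governing: min(378.7, 372.0, 90.0) = 90.0 kN → gross-section yield.

90.0 kN (gross-section yield governs)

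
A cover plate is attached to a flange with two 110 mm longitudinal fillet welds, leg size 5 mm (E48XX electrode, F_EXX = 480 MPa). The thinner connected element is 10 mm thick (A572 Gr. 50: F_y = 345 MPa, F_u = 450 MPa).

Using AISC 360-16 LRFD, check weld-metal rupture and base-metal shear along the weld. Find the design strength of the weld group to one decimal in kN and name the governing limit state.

168.0 kN (weld metal governs)

Weld metal: throat = 0.707×5 = 3.535 mm, L = 2×110 = 220 mm. φR_n = 0.75 × 0.6 × 480 × 3.535 × 220 = 168.0 kN.
Base metal shear (10 mm plate): yield φR_n = 1.0×0.6×345×10×220 = 455.4 kN; rupture φR_n = 0.75×0.6×450×10×220 = 445.5 kN; take 445.5 kN (rupture).
Governing: min(168.0, 445.5) = 168.0 kN → weld metal.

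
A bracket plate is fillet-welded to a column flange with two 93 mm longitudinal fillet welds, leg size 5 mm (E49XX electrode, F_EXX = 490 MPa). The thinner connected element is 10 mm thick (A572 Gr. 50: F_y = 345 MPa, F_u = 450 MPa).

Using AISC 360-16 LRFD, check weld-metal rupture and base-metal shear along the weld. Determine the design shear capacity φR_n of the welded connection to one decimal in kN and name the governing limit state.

Weld metal: throat = 0.707×5 = 3.535 mm, L = 2×93 = 186 mm. φR_n = 0.75 × 0.6 × 490 × 3.535 × 186 = 145.0 kN.
Base metal shear (10 mm plate): yield φR_n = 1.0×0.6×345×10×186 = 385.0 kN; rupture φR_n = 0.75×0.6×450×10×186 = 376.7 kN; take 376.7 kN (rupture).
Governing: min(145.0, 376.7) = 145.0 kN → weld metal.

145.0 kN (weld metal governs)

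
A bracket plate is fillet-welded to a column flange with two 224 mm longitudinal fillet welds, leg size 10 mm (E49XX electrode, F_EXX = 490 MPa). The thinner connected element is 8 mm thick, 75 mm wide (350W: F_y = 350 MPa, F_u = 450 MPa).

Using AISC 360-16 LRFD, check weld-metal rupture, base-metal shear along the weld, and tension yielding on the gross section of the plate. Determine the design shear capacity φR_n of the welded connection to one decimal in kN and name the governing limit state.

Weld metal: throat = 0.707×10 = 7.07 mm, L = 2×224 = 448 mm. φR_n = 0.75 × 0.6 × 490 × 7.07 × 448 = 698.4 kN.
Base metal shear (8 mm plate): yield φR_n = 1.0×0.6×350×8×448 = 752.6 kN; rupture φR_n = 0.75×0.6×450×8×448 = 725.8 kN; take 725.8 kN (rupture).
Tension yield (gross): A_g = 75×8 = 600 mm². φR_n = 0.90 × 350 × 600 = 189.0 kN.
Governing: min(698.4, 725.8, 189.0) = 189.0 kN → gross-section yield.

189.0 kN (gross-section yield governs)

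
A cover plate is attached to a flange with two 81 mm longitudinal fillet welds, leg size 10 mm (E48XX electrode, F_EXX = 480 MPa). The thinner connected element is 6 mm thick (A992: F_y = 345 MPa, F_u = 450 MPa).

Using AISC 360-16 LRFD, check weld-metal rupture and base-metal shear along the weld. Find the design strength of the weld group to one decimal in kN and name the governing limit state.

Weld metal: throat = 0.707×10 = 7.07 mm, L = 2×81 = 162 mm. φR_n = 0.75 × 0.6 × 480 × 7.07 × 162 = 247.4 kN.
Base metal shear (6 mm plate): yield φR_n = 1.0×0.6×345×6×162 = 201.2 kN; rupture φR_n = 0.75×0.6×450×6×162 = 196.8 kN; take 196.8 kN (rupture).
Governing: min(247.4, 196.8) = 196.8 kN → base-metal shear.

196.8 kN (base-metal shear governs)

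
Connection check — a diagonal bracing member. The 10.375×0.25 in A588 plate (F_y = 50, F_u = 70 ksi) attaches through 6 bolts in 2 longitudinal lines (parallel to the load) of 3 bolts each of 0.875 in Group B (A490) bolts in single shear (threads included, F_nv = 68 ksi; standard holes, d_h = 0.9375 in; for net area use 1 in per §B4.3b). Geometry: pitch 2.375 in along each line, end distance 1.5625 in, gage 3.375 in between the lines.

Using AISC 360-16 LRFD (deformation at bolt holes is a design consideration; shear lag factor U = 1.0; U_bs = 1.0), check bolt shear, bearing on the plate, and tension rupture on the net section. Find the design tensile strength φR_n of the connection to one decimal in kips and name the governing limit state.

Bolt shear: A_b = π(0.875)²/4 = 0.60132 in². φR_n = 0.75 × 68 × 0.60132 × 6 × 1 = 184.0 kips.
Bearing (0.25 in plate, F_u = 70 ksi): end bolts L_c = 1.5625 − 0.9375/2 = 1.09375, R_n = min(1.2×1.09375×0.25×70, 2.4×0.875×0.25×70) = 22.969 kips/bolt; interior L_c = 2.375 − 0.9375 = 1.4375, R_n = 30.188 kips/bolt. φR_n = 0.75 × (2×22.969 + 4×30.188) = 125.0 kips.
Tension rupture (net): A_n = (10.375 − 2×1)×0.25 = 2.0938 in² (U = 1.0, A_e = A_n). φR_n = 0.75 × 70 × 2.0938 = 109.9 kips.
Governing: min(184.0, 125.0, 109.9) = 109.9 kips → net-section rupture.

109.9 kips (net-section rupture governs)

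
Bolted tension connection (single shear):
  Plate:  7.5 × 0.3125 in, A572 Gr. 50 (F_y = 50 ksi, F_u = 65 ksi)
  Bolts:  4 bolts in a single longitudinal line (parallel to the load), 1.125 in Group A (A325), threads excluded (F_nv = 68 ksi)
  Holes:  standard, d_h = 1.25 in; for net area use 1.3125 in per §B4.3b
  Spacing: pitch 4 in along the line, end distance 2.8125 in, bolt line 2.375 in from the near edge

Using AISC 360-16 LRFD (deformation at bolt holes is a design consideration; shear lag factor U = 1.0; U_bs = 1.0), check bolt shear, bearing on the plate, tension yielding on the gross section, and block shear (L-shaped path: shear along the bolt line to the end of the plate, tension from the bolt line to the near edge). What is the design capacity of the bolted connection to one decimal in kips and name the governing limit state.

105.5 kips (gross-section yield governs)

Bolt shear: A_b = π(1.125)²/4 = 0.99402 in². φR_n = 0.75 × 68 × 0.99402 × 4 × 1 = 202.8 kips.
Bearing (0.3125 in plate, F_u = 65 ksi): end bolts L_c = 2.8125 − 1.25/2 = 2.1875, R_n = min(1.2×2.1875×0.3125×65, 2.4×1.125×0.3125×65) = 53.32 kips/bolt; interior L_c = 4 − 1.25 = 2.75, R_n = 54.844 kips/bolt. φR_n = 0.75 × (1×53.32 + 3×54.844) = 163.4 kips.
Tension yield (gross): A_g = 7.5×0.3125 = 2.3438 in². φR_n = 0.90 × 50 × 2.3438 = 105.5 kips.
Block shear: shear path 1×[2.8125+3×4] = 1×14.8125 in, A_gv = 4.6289, A_nv = 1×(14.8125 − 3.5×1.3125)×0.3125 = 3.1934 in²; tension to near edge: (2.375 − 0.5×1.3125)×0.3125 = 0.53711 in². R_n = min(0.6×65×3.1934, 0.6×50×4.6289) + 1.0×65×0.53711 = min(124.54, 138.87) + 34.912 = 159.45 kips. φR_n = 0.75 × 159.45 = 119.6 kips.
Governing: min(202.8, 163.4, 105.5, 119.6) = 105.5 kips → gross-section yield.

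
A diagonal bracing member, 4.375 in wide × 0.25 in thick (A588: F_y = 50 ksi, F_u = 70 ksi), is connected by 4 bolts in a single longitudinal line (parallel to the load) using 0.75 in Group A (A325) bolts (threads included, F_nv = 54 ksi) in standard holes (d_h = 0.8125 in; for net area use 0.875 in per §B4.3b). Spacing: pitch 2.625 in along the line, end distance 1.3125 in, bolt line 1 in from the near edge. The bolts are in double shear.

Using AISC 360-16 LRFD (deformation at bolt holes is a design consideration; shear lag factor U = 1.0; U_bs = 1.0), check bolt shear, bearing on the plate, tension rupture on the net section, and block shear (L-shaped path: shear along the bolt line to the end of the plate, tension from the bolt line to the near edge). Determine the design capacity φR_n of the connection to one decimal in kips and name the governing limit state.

Bolt shear: A_b = π(0.75)²/4 = 0.44179 in². φR_n = 0.75 × 54 × 0.44179 × 4 × 2 = 143.1 kips.
Bearing (0.25 in plate, F_u = 70 ksi): end bolts L_c = 1.3125 − 0.8125/2 = 0.90625, R_n = min(1.2×0.90625×0.25×70, 2.4×0.75×0.25×70) = 19.031 kips/bolt; interior L_c = 2.625 − 0.8125 = 1.8125, R_n = 31.5 kips/bolt. φR_n = 0.75 × (1×19.031 + 3×31.5) = 85.1 kips.
Tension rupture (net): A_n = (4.375 − 1×0.875)×0.25 = 0.875 in² (U = 1.0, A_e = A_n). φR_n = 0.75 × 70 × 0.875 = 45.9 kips.
Block shear: shear path 1×[1.3125+3×2.625] = 1×9.1875 in, A_gv = 2.2969, A_nv = 1×(9.1875 − 3.5×0.875)×0.25 = 1.5313 in²; tension to near edge: (1 − 0.5×0.875)×0.25 = 0.14063 in². R_n = min(0.6×70×1.5313, 0.6×50×2.2969) + 1.0×70×0.14063 = min(64.315, 68.907) + 9.8441 = 74.159 kips. φR_n = 0.75 × 74.159 = 55.6 kips.
Governing: min(143.1, 85.1, 45.9, 55.6) = 45.9 kips → net-section rupture.

45.9 kips (net-section rupture governs)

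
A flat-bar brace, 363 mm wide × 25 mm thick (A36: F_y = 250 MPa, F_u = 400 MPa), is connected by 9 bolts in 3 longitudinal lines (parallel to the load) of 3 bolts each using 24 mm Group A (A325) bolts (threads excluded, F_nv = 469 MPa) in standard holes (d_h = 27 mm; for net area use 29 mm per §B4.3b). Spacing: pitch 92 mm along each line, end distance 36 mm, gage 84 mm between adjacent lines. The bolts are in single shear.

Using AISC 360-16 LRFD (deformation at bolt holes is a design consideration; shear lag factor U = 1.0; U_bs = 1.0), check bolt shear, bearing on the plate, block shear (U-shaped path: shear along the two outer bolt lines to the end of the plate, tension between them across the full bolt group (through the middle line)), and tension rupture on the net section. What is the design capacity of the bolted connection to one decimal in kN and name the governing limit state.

Bolt shear: A_b = π(24)²/4 = 452.39 mm². φR_n = 0.75 × 469 × 452.39 × 9 × 1 = 1432.2 kN.
Bearing (25 mm plate, F_u = 400 MPa): end bolts L_c = 36 − 27/2 = 22.5, R_n = min(1.2×22.5×25×400, 2.4×24×25×400) = 270 kN/bolt; interior L_c = 92 − 27 = 65, R_n = 576 kN/bolt. φR_n = 0.75 × (3×270 + 6×576) = 3199.5 kN.
Block shear: shear path 2×[36+2×92] = 2×220 mm, A_gv = 11000, A_nv = 2×(220 − 2.5×29)×25 = 7375 mm²; tension across gage: (168 − 2×29)×25 = 2750 mm². R_n = min(0.6×400×7375, 0.6×250×11000) + 1.0×400×2750 = min(1770, 1650) + 1100 = 2750 kN. φR_n = 0.75 × 2750 = 2062.5 kN.
Tension rupture (net): A_n = (363 − 3×29)×25 = 6900 mm² (U = 1.0, A_e = A_n). φR_n = 0.75 × 400 × 6900 = 2070.0 kN.
Governing: min(1432.2, 3199.5, 2062.5, 2070.0) = 1432.2 kN → bolt shear.

1432.2 kN (bolt shear governs)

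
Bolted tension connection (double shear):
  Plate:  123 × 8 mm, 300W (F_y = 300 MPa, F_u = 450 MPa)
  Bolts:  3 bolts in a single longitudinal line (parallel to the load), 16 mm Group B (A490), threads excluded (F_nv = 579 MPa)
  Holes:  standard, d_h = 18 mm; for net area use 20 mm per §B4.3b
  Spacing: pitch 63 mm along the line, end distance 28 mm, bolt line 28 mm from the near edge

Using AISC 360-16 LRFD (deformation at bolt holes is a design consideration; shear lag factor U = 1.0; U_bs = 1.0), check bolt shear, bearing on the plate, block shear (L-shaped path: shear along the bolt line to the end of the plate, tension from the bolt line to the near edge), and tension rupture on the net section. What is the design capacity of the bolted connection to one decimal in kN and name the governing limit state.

214.9 kN (block shear governs)

Bolt shear: A_b = π(16)²/4 = 201.06 mm². φR_n = 0.75 × 579 × 201.06 × 3 × 2 = 523.9 kN.
Bearing (8 mm plate, F_u = 450 MPa): end bolts L_c = 28 − 18/2 = 19, R_n = min(1.2×19×8×450, 2.4×16×8×450) = 82.08 kN/bolt; interior L_c = 63 − 18 = 45, R_n = 138.24 kN/bolt. φR_n = 0.75 × (1×82.08 + 2×138.24) = 268.9 kN.
Block shear: shear path 1×[28+2×63] = 1×154 mm, A_gv = 1232, A_nv = 1×(154 − 2.5×20)×8 = 832 mm²; tension to near edge: (28 − 0.5×20)×8 = 144 mm². R_n = min(0.6×450×832, 0.6×300×1232) + 1.0×450×144 = min(224.64, 221.76) + 64.8 = 286.56 kN. φR_n = 0.75 × 286.56 = 214.9 kN.
Tension rupture (net): A_n = (123 − 1×20)×8 = 824 mm² (U = 1.0, A_e = A_n). φR_n = 0.75 × 450 × 824 = 278.1 kN.
Governing: min(523.9, 268.9, 214.9, 278.1) = 214.9 kN → block shear.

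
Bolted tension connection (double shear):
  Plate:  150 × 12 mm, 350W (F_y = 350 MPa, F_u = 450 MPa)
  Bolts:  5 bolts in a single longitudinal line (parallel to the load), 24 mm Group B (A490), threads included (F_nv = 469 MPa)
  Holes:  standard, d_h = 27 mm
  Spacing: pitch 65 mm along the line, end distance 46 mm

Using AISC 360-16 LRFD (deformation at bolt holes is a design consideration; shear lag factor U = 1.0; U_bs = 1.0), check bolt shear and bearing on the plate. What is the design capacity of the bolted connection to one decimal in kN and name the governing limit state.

Bolt shear: A_b = π(24)²/4 = 452.39 mm². φR_n = 0.75 × 469 × 452.39 × 5 × 2 = 1591.3 kN.
Bearing (12 mm plate, F_u = 450 MPa): end bolts L_c = 46 − 27/2 = 32.5, R_n = min(1.2×32.5×12×450, 2.4×24×12×450) = 210.6 kN/bolt; interior L_c = 65 − 27 = 38, R_n = 246.24 kN/bolt. φR_n = 0.75 × (1×210.6 + 4×246.24) = 896.7 kN.
Governing: min(1591.3, 896.7) = 896.7 kN → bearing.

896.7 kN (bearing governs)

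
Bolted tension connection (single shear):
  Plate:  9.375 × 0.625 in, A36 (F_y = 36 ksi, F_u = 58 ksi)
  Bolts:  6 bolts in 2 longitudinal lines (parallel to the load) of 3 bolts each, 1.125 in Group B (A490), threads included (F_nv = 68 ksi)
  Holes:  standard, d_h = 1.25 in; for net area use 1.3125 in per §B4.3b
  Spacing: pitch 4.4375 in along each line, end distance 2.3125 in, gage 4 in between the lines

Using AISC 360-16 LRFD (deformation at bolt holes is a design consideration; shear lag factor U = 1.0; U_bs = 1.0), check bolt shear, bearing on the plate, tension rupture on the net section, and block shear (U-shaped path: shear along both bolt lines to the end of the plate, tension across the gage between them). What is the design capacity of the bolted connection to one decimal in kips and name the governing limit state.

183.5 kips (net-section rupture governs)

Bolt shear: A_b = π(1.125)²/4 = 0.99402 in². φR_n = 0.75 × 68 × 0.99402 × 6 × 1 = 304.2 kips.
Bearing (0.625 in plate, F_u = 58 ksi): end bolts L_c = 2.3125 − 1.25/2 = 1.6875, R_n = min(1.2×1.6875×0.625×58, 2.4×1.125×0.625×58) = 73.406 kips/bolt; interior L_c = 4.4375 − 1.25 = 3.1875, R_n = 97.875 kips/bolt. φR_n = 0.75 × (2×73.406 + 4×97.875) = 403.7 kips.
Tension rupture (net): A_n = (9.375 − 2×1.3125)×0.625 = 4.2188 in² (U = 1.0, A_e = A_n). φR_n = 0.75 × 58 × 4.2188 = 183.5 kips.
Block shear: shear path 2×[2.3125+2×4.4375] = 2×11.1875 in, A_gv = 13.984, A_nv = 2×(11.1875 − 2.5×1.3125)×0.625 = 9.8828 in²; tension across gage: (4 − 1×1.3125)×0.625 = 1.6797 in². R_n = min(0.6×58×9.8828, 0.6×36×13.984) + 1.0×58×1.6797 = min(343.92, 302.05) + 97.423 = 399.47 kips. φR_n = 0.75 × 399.47 = 299.6 kips.
Governing: min(304.2, 403.7, 183.5, 299.6) = 183.5 kips → net-section rupture.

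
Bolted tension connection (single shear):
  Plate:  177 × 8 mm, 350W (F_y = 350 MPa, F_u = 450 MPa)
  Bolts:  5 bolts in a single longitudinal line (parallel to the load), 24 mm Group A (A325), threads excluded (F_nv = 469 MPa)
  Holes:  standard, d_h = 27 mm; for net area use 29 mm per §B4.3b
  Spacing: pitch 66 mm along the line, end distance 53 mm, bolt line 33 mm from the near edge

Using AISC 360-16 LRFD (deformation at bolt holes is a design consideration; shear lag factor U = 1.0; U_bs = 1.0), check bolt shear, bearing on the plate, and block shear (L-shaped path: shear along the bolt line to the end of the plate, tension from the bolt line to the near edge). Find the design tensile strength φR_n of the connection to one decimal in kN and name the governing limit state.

352.1 kN (block shear governs)

Bolt shear: A_b = π(24)²/4 = 452.39 mm². φR_n = 0.75 × 469 × 452.39 × 5 × 1 = 795.6 kN.
Bearing (8 mm plate, F_u = 450 MPa): end bolts L_c = 53 − 27/2 = 39.5, R_n = min(1.2×39.5×8×450, 2.4×24×8×450) = 170.64 kN/bolt; interior L_c = 66 − 27 = 39, R_n = 168.48 kN/bolt. φR_n = 0.75 × (1×170.64 + 4×168.48) = 633.4 kN.
Block shear: shear path 1×[53+4×66] = 1×317 mm, A_gv = 2536, A_nv = 1×(317 − 4.5×29)×8 = 1492 mm²; tension to near edge: (33 − 0.5×29)×8 = 148 mm². R_n = min(0.6×450×1492, 0.6×350×2536) + 1.0×450×148 = min(402.84, 532.56) + 66.6 = 469.44 kN. φR_n = 0.75 × 469.44 = 352.1 kN.
Governing: min(795.6, 633.4, 352.1) = 352.1 kN → block shear.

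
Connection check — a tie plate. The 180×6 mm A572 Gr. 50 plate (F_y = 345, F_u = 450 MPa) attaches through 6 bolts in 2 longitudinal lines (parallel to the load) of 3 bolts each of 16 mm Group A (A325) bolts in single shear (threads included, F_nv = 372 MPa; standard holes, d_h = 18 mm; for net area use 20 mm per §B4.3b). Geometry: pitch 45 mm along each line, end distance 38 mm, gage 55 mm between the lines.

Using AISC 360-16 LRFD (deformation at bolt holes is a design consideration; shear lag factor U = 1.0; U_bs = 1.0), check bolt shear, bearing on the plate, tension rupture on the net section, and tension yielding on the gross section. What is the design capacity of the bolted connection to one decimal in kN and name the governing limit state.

283.5 kN (net-section rupture governs)

Bolt shear: A_b = π(16)²/4 = 201.06 mm². φR_n = 0.75 × 372 × 201.06 × 6 × 1 = 336.6 kN.
Bearing (6 mm plate, F_u = 450 MPa): end bolts L_c = 38 − 18/2 = 29, R_n = min(1.2×29×6×450, 2.4×16×6×450) = 93.96 kN/bolt; interior L_c = 45 − 18 = 27, R_n = 87.48 kN/bolt. φR_n = 0.75 × (2×93.96 + 4×87.48) = 403.4 kN.
Tension rupture (net): A_n = (180 − 2×20)×6 = 840 mm² (U = 1.0, A_e = A_n). φR_n = 0.75 × 450 × 840 = 283.5 kN.
Tension yield (gross): A_g = 180×6 = 1080 mm². φR_n = 0.90 × 345 × 1080 = 335.3 kN.
Governing: min(336.6, 403.4, 283.5, 335.3) = 283.5 kN → net-section rupture.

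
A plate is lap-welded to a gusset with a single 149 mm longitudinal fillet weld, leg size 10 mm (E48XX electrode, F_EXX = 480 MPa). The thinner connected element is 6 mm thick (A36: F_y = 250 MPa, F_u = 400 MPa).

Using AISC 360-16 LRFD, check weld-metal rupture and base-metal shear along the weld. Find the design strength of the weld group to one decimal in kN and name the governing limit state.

Weld metal: throat = 0.707×10 = 7.07 mm, L = 149 mm. φR_n = 0.75 × 0.6 × 480 × 7.07 × 149 = 227.5 kN.
Base metal shear (6 mm plate): yield φR_n = 1.0×0.6×250×6×149 = 134.1 kN; rupture φR_n = 0.75×0.6×400×6×149 = 160.9 kN; take 134.1 kN (yield).
Governing: min(227.5, 134.1) = 134.1 kN → base-metal shear.

134.1 kN (base-metal shear governs)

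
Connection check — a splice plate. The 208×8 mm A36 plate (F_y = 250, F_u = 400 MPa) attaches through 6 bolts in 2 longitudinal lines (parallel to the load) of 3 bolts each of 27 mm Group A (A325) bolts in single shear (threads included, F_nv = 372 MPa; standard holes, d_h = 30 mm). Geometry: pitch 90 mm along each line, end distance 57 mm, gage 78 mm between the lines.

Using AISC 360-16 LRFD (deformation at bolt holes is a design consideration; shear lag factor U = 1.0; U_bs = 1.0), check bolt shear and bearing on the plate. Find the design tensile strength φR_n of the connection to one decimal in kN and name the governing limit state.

864.0 kN (bearing governs)

Bolt shear: A_b = π(27)²/4 = 572.56 mm². φR_n = 0.75 × 372 × 572.56 × 6 × 1 = 958.5 kN.
Bearing (8 mm plate, F_u = 400 MPa): end bolts L_c = 57 − 30/2 = 42, R_n = min(1.2×42×8×400, 2.4×27×8×400) = 161.28 kN/bolt; interior L_c = 90 − 30 = 60, R_n = 207.36 kN/bolt. φR_n = 0.75 × (2×161.28 + 4×207.36) = 864.0 kN.
Governing: min(958.5, 864.0) = 864.0 kN → bearing.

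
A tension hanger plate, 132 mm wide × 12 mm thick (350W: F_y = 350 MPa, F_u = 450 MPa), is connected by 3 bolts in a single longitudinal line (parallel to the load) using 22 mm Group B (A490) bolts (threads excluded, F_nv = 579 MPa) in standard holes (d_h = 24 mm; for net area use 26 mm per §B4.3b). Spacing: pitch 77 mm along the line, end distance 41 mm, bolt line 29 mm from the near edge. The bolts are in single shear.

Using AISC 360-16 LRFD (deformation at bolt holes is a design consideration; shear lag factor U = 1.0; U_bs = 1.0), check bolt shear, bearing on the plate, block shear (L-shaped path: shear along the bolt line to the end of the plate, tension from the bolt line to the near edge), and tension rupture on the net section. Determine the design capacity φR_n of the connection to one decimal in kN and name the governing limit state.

Bolt shear: A_b = π(22)²/4 = 380.13 mm². φR_n = 0.75 × 579 × 380.13 × 3 × 1 = 495.2 kN.
Bearing (12 mm plate, F_u = 450 MPa): end bolts L_c = 41 − 24/2 = 29, R_n = min(1.2×29×12×450, 2.4×22×12×450) = 187.92 kN/bolt; interior L_c = 77 − 24 = 53, R_n = 285.12 kN/bolt. φR_n = 0.75 × (1×187.92 + 2×285.12) = 568.6 kN.
Block shear: shear path 1×[41+2×77] = 1×195 mm, A_gv = 2340, A_nv = 1×(195 − 2.5×26)×12 = 1560 mm²; tension to near edge: (29 − 0.5×26)×12 = 192 mm². R_n = min(0.6×450×1560, 0.6×350×2340) + 1.0×450×192 = min(421.2, 491.4) + 86.4 = 507.6 kN. φR_n = 0.75 × 507.6 = 380.7 kN.
Tension rupture (net): A_n = (132 − 1×26)×12 = 1272 mm² (U = 1.0, A_e = A_n). φR_n = 0.75 × 450 × 1272 = 429.3 kN.
Governing: min(495.2, 568.6, 380.7, 429.3) = 380.7 kN → block shear.

380.7 kN (block shear governs)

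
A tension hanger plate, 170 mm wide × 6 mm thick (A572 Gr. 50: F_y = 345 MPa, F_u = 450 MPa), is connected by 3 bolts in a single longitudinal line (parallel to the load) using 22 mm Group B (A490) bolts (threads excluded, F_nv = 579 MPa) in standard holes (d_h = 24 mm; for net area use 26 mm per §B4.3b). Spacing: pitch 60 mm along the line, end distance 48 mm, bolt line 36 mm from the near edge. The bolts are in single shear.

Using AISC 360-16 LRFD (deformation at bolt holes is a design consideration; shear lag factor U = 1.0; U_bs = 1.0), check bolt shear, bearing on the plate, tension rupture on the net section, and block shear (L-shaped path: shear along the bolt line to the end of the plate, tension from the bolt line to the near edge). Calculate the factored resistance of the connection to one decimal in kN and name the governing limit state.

171.7 kN (block shear governs)

Bolt shear: A_b = π(22)²/4 = 380.13 mm². φR_n = 0.75 × 579 × 380.13 × 3 × 1 = 495.2 kN.
Bearing (6 mm plate, F_u = 450 MPa): end bolts L_c = 48 − 24/2 = 36, R_n = min(1.2×36×6×450, 2.4×22×6×450) = 116.64 kN/bolt; interior L_c = 60 − 24 = 36, R_n = 116.64 kN/bolt. φR_n = 0.75 × (1×116.64 + 2×116.64) = 262.4 kN.
Tension rupture (net): A_n = (170 − 1×26)×6 = 864 mm² (U = 1.0, A_e = A_n). φR_n = 0.75 × 450 × 864 = 291.6 kN.
Block shear: shear path 1×[48+2×60] = 1×168 mm, A_gv = 1008, A_nv = 1×(168 − 2.5×26)×6 = 618 mm²; tension to near edge: (36 − 0.5×26)×6 = 138 mm². R_n = min(0.6×450×618, 0.6×345×1008) + 1.0×450×138 = min(166.86, 208.66) + 62.1 = 228.96 kN. φR_n = 0.75 × 228.96 = 171.7 kN.
Governing: min(495.2, 262.4, 291.6, 171.7) = 171.7 kN → block shear.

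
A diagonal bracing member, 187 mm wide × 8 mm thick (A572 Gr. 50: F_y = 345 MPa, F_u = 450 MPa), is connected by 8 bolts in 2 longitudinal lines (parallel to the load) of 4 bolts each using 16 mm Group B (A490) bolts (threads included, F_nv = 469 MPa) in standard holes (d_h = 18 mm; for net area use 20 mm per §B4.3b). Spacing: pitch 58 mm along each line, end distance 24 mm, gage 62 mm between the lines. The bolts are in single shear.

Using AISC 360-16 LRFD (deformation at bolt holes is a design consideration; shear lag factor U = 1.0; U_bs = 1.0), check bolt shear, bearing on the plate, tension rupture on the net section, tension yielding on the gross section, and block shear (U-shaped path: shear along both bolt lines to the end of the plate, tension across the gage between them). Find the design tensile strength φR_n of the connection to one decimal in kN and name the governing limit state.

Bolt shear: A_b = π(16)²/4 = 201.06 mm². φR_n = 0.75 × 469 × 201.06 × 8 × 1 = 565.8 kN.
Bearing (8 mm plate, F_u = 450 MPa): end bolts L_c = 24 − 18/2 = 15, R_n = min(1.2×15×8×450, 2.4×16×8×450) = 64.8 kN/bolt; interior L_c = 58 − 18 = 40, R_n = 138.24 kN/bolt. φR_n = 0.75 × (2×64.8 + 6×138.24) = 719.3 kN.
Tension rupture (net): A_n = (187 − 2×20)×8 = 1176 mm² (U = 1.0, A_e = A_n). φR_n = 0.75 × 450 × 1176 = 396.9 kN.
Tension yield (gross): A_g = 187×8 = 1496 mm². φR_n = 0.90 × 345 × 1496 = 464.5 kN.
Block shear: shear path 2×[24+3×58] = 2×198 mm, A_gv = 3168, A_nv = 2×(198 − 3.5×20)×8 = 2048 mm²; tension across gage: (62 − 1×20)×8 = 336 mm². R_n = min(0.6×450×2048, 0.6×345×3168) + 1.0×450×336 = min(552.96, 655.78) + 151.2 = 704.16 kN. φR_n = 0.75 × 704.16 = 528.1 kN.
Governing: min(565.8, 719.3, 396.9, 464.5, 528.1) = 396.9 kN → net-section rupture.

396.9 kN (net-section rupture governs)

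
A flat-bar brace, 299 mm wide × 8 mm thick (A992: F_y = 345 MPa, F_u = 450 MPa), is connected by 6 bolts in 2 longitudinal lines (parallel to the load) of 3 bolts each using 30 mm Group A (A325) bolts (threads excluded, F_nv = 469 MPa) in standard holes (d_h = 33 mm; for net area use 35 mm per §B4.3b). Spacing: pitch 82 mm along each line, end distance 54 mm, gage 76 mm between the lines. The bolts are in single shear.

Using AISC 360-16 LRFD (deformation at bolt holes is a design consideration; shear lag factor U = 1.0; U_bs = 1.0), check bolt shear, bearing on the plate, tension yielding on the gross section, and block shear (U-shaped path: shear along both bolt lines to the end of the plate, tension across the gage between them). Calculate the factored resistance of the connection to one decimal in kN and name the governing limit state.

533.5 kN (block shear governs)

Bolt shear: A_b = π(30)²/4 = 706.86 mm². φR_n = 0.75 × 469 × 706.86 × 6 × 1 = 1491.8 kN.
Bearing (8 mm plate, F_u = 450 MPa): end bolts L_c = 54 − 33/2 = 37.5, R_n = min(1.2×37.5×8×450, 2.4×30×8×450) = 162 kN/bolt; interior L_c = 82 − 33 = 49, R_n = 211.68 kN/bolt. φR_n = 0.75 × (2×162 + 4×211.68) = 878.0 kN.
Tension yield (gross): A_g = 299×8 = 2392 mm². φR_n = 0.90 × 345 × 2392 = 742.7 kN.
Block shear: shear path 2×[54+2×82] = 2×218 mm, A_gv = 3488, A_nv = 2×(218 − 2.5×35)×8 = 2088 mm²; tension across gage: (76 − 1×35)×8 = 328 mm². R_n = min(0.6×450×2088, 0.6×345×3488) + 1.0×450×328 = min(563.76, 722.02) + 147.6 = 711.36 kN. φR_n = 0.75 × 711.36 = 533.5 kN.
Governing: min(1491.8, 878.0, 742.7, 533.5) = 533.5 kN → block shear.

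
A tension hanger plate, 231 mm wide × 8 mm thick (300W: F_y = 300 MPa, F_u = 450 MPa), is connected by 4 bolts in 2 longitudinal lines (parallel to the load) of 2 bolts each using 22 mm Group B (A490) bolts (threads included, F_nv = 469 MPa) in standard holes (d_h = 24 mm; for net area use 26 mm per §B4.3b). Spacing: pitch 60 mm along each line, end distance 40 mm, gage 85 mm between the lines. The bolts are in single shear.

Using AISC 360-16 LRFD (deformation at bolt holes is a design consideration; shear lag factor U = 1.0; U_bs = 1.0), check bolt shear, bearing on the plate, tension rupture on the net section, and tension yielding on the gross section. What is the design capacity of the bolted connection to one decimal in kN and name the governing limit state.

Bolt shear: A_b = π(22)²/4 = 380.13 mm². φR_n = 0.75 × 469 × 380.13 × 4 × 1 = 534.8 kN.
Bearing (8 mm plate, F_u = 450 MPa): end bolts L_c = 40 − 24/2 = 28, R_n = min(1.2×28×8×450, 2.4×22×8×450) = 120.96 kN/bolt; interior L_c = 60 − 24 = 36, R_n = 155.52 kN/bolt. φR_n = 0.75 × (2×120.96 + 2×155.52) = 414.7 kN.
Tension rupture (net): A_n = (231 − 2×26)×8 = 1432 mm² (U = 1.0, A_e = A_n). φR_n = 0.75 × 450 × 1432 = 483.3 kN.
Tension yield (gross): A_g = 231×8 = 1848 mm². φR_n = 0.90 × 300 × 1848 = 499.0 kN.
Governing: min(534.8, 414.7, 483.3, 499.0) = 414.7 kN → bearing.

414.7 kN (bearing governs)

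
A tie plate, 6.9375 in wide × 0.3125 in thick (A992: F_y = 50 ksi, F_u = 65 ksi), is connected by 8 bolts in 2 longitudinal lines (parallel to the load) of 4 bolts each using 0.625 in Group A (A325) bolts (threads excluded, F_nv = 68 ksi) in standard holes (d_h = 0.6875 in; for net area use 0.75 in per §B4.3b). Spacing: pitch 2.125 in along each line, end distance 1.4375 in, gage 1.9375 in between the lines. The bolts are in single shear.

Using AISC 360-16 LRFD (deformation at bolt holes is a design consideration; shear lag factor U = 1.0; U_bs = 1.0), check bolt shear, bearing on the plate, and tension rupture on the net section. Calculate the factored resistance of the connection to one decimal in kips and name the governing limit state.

Bolt shear: A_b = π(0.625)²/4 = 0.3068 in². φR_n = 0.75 × 68 × 0.3068 × 8 × 1 = 125.2 kips.
Bearing (0.3125 in plate, F_u = 65 ksi): end bolts L_c = 1.4375 − 0.6875/2 = 1.09375, R_n = min(1.2×1.09375×0.3125×65, 2.4×0.625×0.3125×65) = 26.66 kips/bolt; interior L_c = 2.125 − 0.6875 = 1.4375, R_n = 30.469 kips/bolt. φR_n = 0.75 × (2×26.66 + 6×30.469) = 177.1 kips.
Tension rupture (net): A_n = (6.9375 − 2×0.75)×0.3125 = 1.6992 in² (U = 1.0, A_e = A_n). φR_n = 0.75 × 65 × 1.6992 = 82.8 kips.
Governing: min(125.2, 177.1, 82.8) = 82.8 kips → net-section rupture.

82.8 kips (net-section rupture governs)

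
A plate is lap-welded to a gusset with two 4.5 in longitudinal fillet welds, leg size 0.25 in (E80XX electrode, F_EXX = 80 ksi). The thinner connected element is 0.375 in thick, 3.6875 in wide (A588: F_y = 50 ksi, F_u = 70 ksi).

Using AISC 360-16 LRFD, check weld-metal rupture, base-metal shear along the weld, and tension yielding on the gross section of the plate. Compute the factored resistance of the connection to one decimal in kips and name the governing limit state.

Weld metal: throat = 0.707×0.25 = 0.17675 in, L = 2×4.5 = 9 in. φR_n = 0.75 × 0.6 × 80 × 0.17675 × 9 = 57.3 kips.
Base metal shear (0.375 in plate): yield φR_n = 1.0×0.6×50×0.375×9 = 101.3 kips; rupture φR_n = 0.75×0.6×70×0.375×9 = 106.3 kips; take 101.3 kips (yield).
Tension yield (gross): A_g = 3.6875×0.375 = 1.3828 in². φR_n = 0.90 × 50 × 1.3828 = 62.2 kips.
Governing: min(57.3, 101.3, 62.2) = 57.3 kips → weld metal.

57.3 kips (weld metal governs)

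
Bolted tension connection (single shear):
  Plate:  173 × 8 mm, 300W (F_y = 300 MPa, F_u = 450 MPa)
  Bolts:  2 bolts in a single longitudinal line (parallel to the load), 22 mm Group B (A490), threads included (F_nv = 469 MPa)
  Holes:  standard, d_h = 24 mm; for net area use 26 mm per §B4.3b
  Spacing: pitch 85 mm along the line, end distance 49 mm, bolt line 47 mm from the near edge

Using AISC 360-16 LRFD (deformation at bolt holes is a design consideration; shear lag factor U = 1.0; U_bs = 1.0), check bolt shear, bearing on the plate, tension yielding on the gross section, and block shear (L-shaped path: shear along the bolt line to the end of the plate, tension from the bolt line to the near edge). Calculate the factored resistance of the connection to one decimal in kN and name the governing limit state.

236.5 kN (block shear governs)

Bolt shear: A_b = π(22)²/4 = 380.13 mm². φR_n = 0.75 × 469 × 380.13 × 2 × 1 = 267.4 kN.
Bearing (8 mm plate, F_u = 450 MPa): end bolts L_c = 49 − 24/2 = 37, R_n = min(1.2×37×8×450, 2.4×22×8×450) = 159.84 kN/bolt; interior L_c = 85 − 24 = 61, R_n = 190.08 kN/bolt. φR_n = 0.75 × (1×159.84 + 1×190.08) = 262.4 kN.
Tension yield (gross): A_g = 173×8 = 1384 mm². φR_n = 0.90 × 300 × 1384 = 373.7 kN.
Block shear: shear path 1×[49+1×85] = 1×134 mm, A_gv = 1072, A_nv = 1×(134 − 1.5×26)×8 = 760 mm²; tension to near edge: (47 − 0.5×26)×8 = 272 mm². R_n = min(0.6×450×760, 0.6×300×1072) + 1.0×450×272 = min(205.2, 192.96) + 122.4 = 315.36 kN. φR_n = 0.75 × 315.36 = 236.5 kN.
Governing: min(267.4, 262.4, 373.7, 236.5) = 236.5 kN → block shear.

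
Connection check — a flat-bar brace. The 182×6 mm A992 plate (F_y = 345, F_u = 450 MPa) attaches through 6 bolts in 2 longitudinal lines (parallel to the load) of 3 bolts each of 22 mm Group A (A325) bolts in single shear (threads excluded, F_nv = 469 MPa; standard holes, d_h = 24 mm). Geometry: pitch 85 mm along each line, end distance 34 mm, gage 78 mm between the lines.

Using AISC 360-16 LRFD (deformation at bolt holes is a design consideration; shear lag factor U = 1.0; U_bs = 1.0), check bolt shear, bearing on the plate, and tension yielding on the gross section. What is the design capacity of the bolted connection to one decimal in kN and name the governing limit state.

339.1 kN (gross-section yield governs)

Bolt shear: A_b = π(22)²/4 = 380.13 mm². φR_n = 0.75 × 469 × 380.13 × 6 × 1 = 802.3 kN.
Bearing (6 mm plate, F_u = 450 MPa): end bolts L_c = 34 − 24/2 = 22, R_n = min(1.2×22×6×450, 2.4×22×6×450) = 71.28 kN/bolt; interior L_c = 85 − 24 = 61, R_n = 142.56 kN/bolt. φR_n = 0.75 × (2×71.28 + 4×142.56) = 534.6 kN.
Tension yield (gross): A_g = 182×6 = 1092 mm². φR_n = 0.90 × 345 × 1092 = 339.1 kN.
Governing: min(802.3, 534.6, 339.1) = 339.1 kN → gross-section yield.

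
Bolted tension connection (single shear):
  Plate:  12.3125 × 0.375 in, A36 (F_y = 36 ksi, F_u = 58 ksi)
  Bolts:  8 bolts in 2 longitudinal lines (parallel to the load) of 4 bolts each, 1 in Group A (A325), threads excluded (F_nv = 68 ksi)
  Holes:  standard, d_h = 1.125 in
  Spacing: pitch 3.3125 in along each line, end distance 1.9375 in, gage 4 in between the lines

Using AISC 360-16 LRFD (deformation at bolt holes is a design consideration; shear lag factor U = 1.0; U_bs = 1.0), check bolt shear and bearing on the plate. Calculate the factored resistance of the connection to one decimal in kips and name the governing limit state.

Bolt shear: A_b = π(1)²/4 = 0.7854 in². φR_n = 0.75 × 68 × 0.7854 × 8 × 1 = 320.4 kips.
Bearing (0.375 in plate, F_u = 58 ksi): end bolts L_c = 1.9375 − 1.125/2 = 1.375, R_n = min(1.2×1.375×0.375×58, 2.4×1×0.375×58) = 35.888 kips/bolt; interior L_c = 3.3125 − 1.125 = 2.1875, R_n = 52.2 kips/bolt. φR_n = 0.75 × (2×35.888 + 6×52.2) = 288.7 kips.
Governing: min(320.4, 288.7) = 288.7 kips → bearing.

288.7 kips (bearing governs)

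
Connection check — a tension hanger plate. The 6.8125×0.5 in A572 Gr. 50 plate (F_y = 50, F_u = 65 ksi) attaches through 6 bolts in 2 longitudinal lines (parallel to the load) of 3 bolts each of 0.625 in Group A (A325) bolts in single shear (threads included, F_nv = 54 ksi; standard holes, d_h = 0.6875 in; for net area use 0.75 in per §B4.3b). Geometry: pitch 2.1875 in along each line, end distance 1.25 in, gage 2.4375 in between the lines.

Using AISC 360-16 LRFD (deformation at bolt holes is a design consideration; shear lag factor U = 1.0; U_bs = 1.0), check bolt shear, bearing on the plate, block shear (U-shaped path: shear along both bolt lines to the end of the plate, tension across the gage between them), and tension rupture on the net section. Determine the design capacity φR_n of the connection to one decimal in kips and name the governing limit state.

74.6 kips (bolt shear governs)

Bolt shear: A_b = π(0.625)²/4 = 0.3068 in². φR_n = 0.75 × 54 × 0.3068 × 6 × 1 = 74.6 kips.
Bearing (0.5 in plate, F_u = 65 ksi): end bolts L_c = 1.25 − 0.6875/2 = 0.90625, R_n = min(1.2×0.90625×0.5×65, 2.4×0.625×0.5×65) = 35.344 kips/bolt; interior L_c = 2.1875 − 0.6875 = 1.5, R_n = 48.75 kips/bolt. φR_n = 0.75 × (2×35.344 + 4×48.75) = 199.3 kips.
Block shear: shear path 2×[1.25+2×2.1875] = 2×5.625 in, A_gv = 5.625, A_nv = 2×(5.625 − 2.5×0.75)×0.5 = 3.75 in²; tension across gage: (2.4375 − 1×0.75)×0.5 = 0.84375 in². R_n = min(0.6×65×3.75, 0.6×50×5.625) + 1.0×65×0.84375 = min(146.25, 168.75) + 54.844 = 201.09 kips. φR_n = 0.75 × 201.09 = 150.8 kips.
Tension rupture (net): A_n = (6.8125 − 2×0.75)×0.5 = 2.6563 in² (U = 1.0, A_e = A_n). φR_n = 0.75 × 65 × 2.6563 = 129.5 kips.
Governing: min(74.6, 199.3, 150.8, 129.5) = 74.6 kips → bolt shear.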